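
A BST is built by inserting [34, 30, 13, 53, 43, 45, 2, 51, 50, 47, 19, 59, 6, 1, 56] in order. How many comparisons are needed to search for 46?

Search path for 46: 34 -> 53 -> 43 -> 45 -> 51 -> 50 -> 47
Found: False
Comparisons: 7


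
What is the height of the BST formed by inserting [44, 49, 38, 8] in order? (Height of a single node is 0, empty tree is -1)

Insertion order: [44, 49, 38, 8]
Tree (level-order array): [44, 38, 49, 8]
Compute height bottom-up (empty subtree = -1):
  height(8) = 1 + max(-1, -1) = 0
  height(38) = 1 + max(0, -1) = 1
  height(49) = 1 + max(-1, -1) = 0
  height(44) = 1 + max(1, 0) = 2
Height = 2


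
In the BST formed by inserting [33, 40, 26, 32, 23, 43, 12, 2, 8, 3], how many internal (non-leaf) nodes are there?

Tree built from: [33, 40, 26, 32, 23, 43, 12, 2, 8, 3]
Tree (level-order array): [33, 26, 40, 23, 32, None, 43, 12, None, None, None, None, None, 2, None, None, 8, 3]
Rule: An internal node has at least one child.
Per-node child counts:
  node 33: 2 child(ren)
  node 26: 2 child(ren)
  node 23: 1 child(ren)
  node 12: 1 child(ren)
  node 2: 1 child(ren)
  node 8: 1 child(ren)
  node 3: 0 child(ren)
  node 32: 0 child(ren)
  node 40: 1 child(ren)
  node 43: 0 child(ren)
Matching nodes: [33, 26, 23, 12, 2, 8, 40]
Count of internal (non-leaf) nodes: 7


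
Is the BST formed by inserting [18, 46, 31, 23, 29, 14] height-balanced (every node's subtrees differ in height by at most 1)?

Tree (level-order array): [18, 14, 46, None, None, 31, None, 23, None, None, 29]
Definition: a tree is height-balanced if, at every node, |h(left) - h(right)| <= 1 (empty subtree has height -1).
Bottom-up per-node check:
  node 14: h_left=-1, h_right=-1, diff=0 [OK], height=0
  node 29: h_left=-1, h_right=-1, diff=0 [OK], height=0
  node 23: h_left=-1, h_right=0, diff=1 [OK], height=1
  node 31: h_left=1, h_right=-1, diff=2 [FAIL (|1--1|=2 > 1)], height=2
  node 46: h_left=2, h_right=-1, diff=3 [FAIL (|2--1|=3 > 1)], height=3
  node 18: h_left=0, h_right=3, diff=3 [FAIL (|0-3|=3 > 1)], height=4
Node 31 violates the condition: |1 - -1| = 2 > 1.
Result: Not balanced


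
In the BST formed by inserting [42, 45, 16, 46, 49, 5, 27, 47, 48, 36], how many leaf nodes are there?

Tree built from: [42, 45, 16, 46, 49, 5, 27, 47, 48, 36]
Tree (level-order array): [42, 16, 45, 5, 27, None, 46, None, None, None, 36, None, 49, None, None, 47, None, None, 48]
Rule: A leaf has 0 children.
Per-node child counts:
  node 42: 2 child(ren)
  node 16: 2 child(ren)
  node 5: 0 child(ren)
  node 27: 1 child(ren)
  node 36: 0 child(ren)
  node 45: 1 child(ren)
  node 46: 1 child(ren)
  node 49: 1 child(ren)
  node 47: 1 child(ren)
  node 48: 0 child(ren)
Matching nodes: [5, 36, 48]
Count of leaf nodes: 3


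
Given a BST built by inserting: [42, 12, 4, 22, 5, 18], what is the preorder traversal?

Tree insertion order: [42, 12, 4, 22, 5, 18]
Tree (level-order array): [42, 12, None, 4, 22, None, 5, 18]
Preorder traversal: [42, 12, 4, 5, 22, 18]


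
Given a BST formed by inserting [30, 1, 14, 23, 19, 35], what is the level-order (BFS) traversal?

Tree insertion order: [30, 1, 14, 23, 19, 35]
Tree (level-order array): [30, 1, 35, None, 14, None, None, None, 23, 19]
BFS from the root, enqueuing left then right child of each popped node:
  queue [30] -> pop 30, enqueue [1, 35], visited so far: [30]
  queue [1, 35] -> pop 1, enqueue [14], visited so far: [30, 1]
  queue [35, 14] -> pop 35, enqueue [none], visited so far: [30, 1, 35]
  queue [14] -> pop 14, enqueue [23], visited so far: [30, 1, 35, 14]
  queue [23] -> pop 23, enqueue [19], visited so far: [30, 1, 35, 14, 23]
  queue [19] -> pop 19, enqueue [none], visited so far: [30, 1, 35, 14, 23, 19]
Result: [30, 1, 35, 14, 23, 19]


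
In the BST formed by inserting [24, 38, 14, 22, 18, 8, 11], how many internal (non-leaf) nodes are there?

Tree built from: [24, 38, 14, 22, 18, 8, 11]
Tree (level-order array): [24, 14, 38, 8, 22, None, None, None, 11, 18]
Rule: An internal node has at least one child.
Per-node child counts:
  node 24: 2 child(ren)
  node 14: 2 child(ren)
  node 8: 1 child(ren)
  node 11: 0 child(ren)
  node 22: 1 child(ren)
  node 18: 0 child(ren)
  node 38: 0 child(ren)
Matching nodes: [24, 14, 8, 22]
Count of internal (non-leaf) nodes: 4


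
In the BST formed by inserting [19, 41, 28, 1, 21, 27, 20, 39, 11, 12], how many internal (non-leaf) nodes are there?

Tree built from: [19, 41, 28, 1, 21, 27, 20, 39, 11, 12]
Tree (level-order array): [19, 1, 41, None, 11, 28, None, None, 12, 21, 39, None, None, 20, 27]
Rule: An internal node has at least one child.
Per-node child counts:
  node 19: 2 child(ren)
  node 1: 1 child(ren)
  node 11: 1 child(ren)
  node 12: 0 child(ren)
  node 41: 1 child(ren)
  node 28: 2 child(ren)
  node 21: 2 child(ren)
  node 20: 0 child(ren)
  node 27: 0 child(ren)
  node 39: 0 child(ren)
Matching nodes: [19, 1, 11, 41, 28, 21]
Count of internal (non-leaf) nodes: 6


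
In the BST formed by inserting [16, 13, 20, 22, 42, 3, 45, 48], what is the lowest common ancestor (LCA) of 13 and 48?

Tree insertion order: [16, 13, 20, 22, 42, 3, 45, 48]
Tree (level-order array): [16, 13, 20, 3, None, None, 22, None, None, None, 42, None, 45, None, 48]
In a BST, the LCA of p=13, q=48 is the first node v on the
root-to-leaf path with p <= v <= q (go left if both < v, right if both > v).
Walk from root:
  at 16: 13 <= 16 <= 48, this is the LCA
LCA = 16


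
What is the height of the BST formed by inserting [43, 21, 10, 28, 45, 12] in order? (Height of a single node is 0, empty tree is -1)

Insertion order: [43, 21, 10, 28, 45, 12]
Tree (level-order array): [43, 21, 45, 10, 28, None, None, None, 12]
Compute height bottom-up (empty subtree = -1):
  height(12) = 1 + max(-1, -1) = 0
  height(10) = 1 + max(-1, 0) = 1
  height(28) = 1 + max(-1, -1) = 0
  height(21) = 1 + max(1, 0) = 2
  height(45) = 1 + max(-1, -1) = 0
  height(43) = 1 + max(2, 0) = 3
Height = 3


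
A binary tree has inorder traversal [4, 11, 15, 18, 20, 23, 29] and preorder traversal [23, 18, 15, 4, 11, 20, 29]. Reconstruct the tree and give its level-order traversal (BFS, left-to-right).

Inorder:  [4, 11, 15, 18, 20, 23, 29]
Preorder: [23, 18, 15, 4, 11, 20, 29]
Algorithm: preorder visits root first, so consume preorder in order;
for each root, split the current inorder slice at that value into
left-subtree inorder and right-subtree inorder, then recurse.
Recursive splits:
  root=23; inorder splits into left=[4, 11, 15, 18, 20], right=[29]
  root=18; inorder splits into left=[4, 11, 15], right=[20]
  root=15; inorder splits into left=[4, 11], right=[]
  root=4; inorder splits into left=[], right=[11]
  root=11; inorder splits into left=[], right=[]
  root=20; inorder splits into left=[], right=[]
  root=29; inorder splits into left=[], right=[]
Reconstructed level-order: [23, 18, 29, 15, 20, 4, 11]


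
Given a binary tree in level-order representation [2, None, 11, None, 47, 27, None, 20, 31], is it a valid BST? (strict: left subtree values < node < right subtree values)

Level-order array: [2, None, 11, None, 47, 27, None, 20, 31]
Validate using subtree bounds (lo, hi): at each node, require lo < value < hi,
then recurse left with hi=value and right with lo=value.
Preorder trace (stopping at first violation):
  at node 2 with bounds (-inf, +inf): OK
  at node 11 with bounds (2, +inf): OK
  at node 47 with bounds (11, +inf): OK
  at node 27 with bounds (11, 47): OK
  at node 20 with bounds (11, 27): OK
  at node 31 with bounds (27, 47): OK
No violation found at any node.
Result: Valid BST


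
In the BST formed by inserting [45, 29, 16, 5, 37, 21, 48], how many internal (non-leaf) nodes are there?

Tree built from: [45, 29, 16, 5, 37, 21, 48]
Tree (level-order array): [45, 29, 48, 16, 37, None, None, 5, 21]
Rule: An internal node has at least one child.
Per-node child counts:
  node 45: 2 child(ren)
  node 29: 2 child(ren)
  node 16: 2 child(ren)
  node 5: 0 child(ren)
  node 21: 0 child(ren)
  node 37: 0 child(ren)
  node 48: 0 child(ren)
Matching nodes: [45, 29, 16]
Count of internal (non-leaf) nodes: 3


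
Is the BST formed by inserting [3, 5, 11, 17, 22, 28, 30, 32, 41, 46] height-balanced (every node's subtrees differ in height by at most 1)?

Tree (level-order array): [3, None, 5, None, 11, None, 17, None, 22, None, 28, None, 30, None, 32, None, 41, None, 46]
Definition: a tree is height-balanced if, at every node, |h(left) - h(right)| <= 1 (empty subtree has height -1).
Bottom-up per-node check:
  node 46: h_left=-1, h_right=-1, diff=0 [OK], height=0
  node 41: h_left=-1, h_right=0, diff=1 [OK], height=1
  node 32: h_left=-1, h_right=1, diff=2 [FAIL (|-1-1|=2 > 1)], height=2
  node 30: h_left=-1, h_right=2, diff=3 [FAIL (|-1-2|=3 > 1)], height=3
  node 28: h_left=-1, h_right=3, diff=4 [FAIL (|-1-3|=4 > 1)], height=4
  node 22: h_left=-1, h_right=4, diff=5 [FAIL (|-1-4|=5 > 1)], height=5
  node 17: h_left=-1, h_right=5, diff=6 [FAIL (|-1-5|=6 > 1)], height=6
  node 11: h_left=-1, h_right=6, diff=7 [FAIL (|-1-6|=7 > 1)], height=7
  node 5: h_left=-1, h_right=7, diff=8 [FAIL (|-1-7|=8 > 1)], height=8
  node 3: h_left=-1, h_right=8, diff=9 [FAIL (|-1-8|=9 > 1)], height=9
Node 32 violates the condition: |-1 - 1| = 2 > 1.
Result: Not balanced


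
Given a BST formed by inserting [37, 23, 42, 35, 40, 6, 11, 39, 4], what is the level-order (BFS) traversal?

Tree insertion order: [37, 23, 42, 35, 40, 6, 11, 39, 4]
Tree (level-order array): [37, 23, 42, 6, 35, 40, None, 4, 11, None, None, 39]
BFS from the root, enqueuing left then right child of each popped node:
  queue [37] -> pop 37, enqueue [23, 42], visited so far: [37]
  queue [23, 42] -> pop 23, enqueue [6, 35], visited so far: [37, 23]
  queue [42, 6, 35] -> pop 42, enqueue [40], visited so far: [37, 23, 42]
  queue [6, 35, 40] -> pop 6, enqueue [4, 11], visited so far: [37, 23, 42, 6]
  queue [35, 40, 4, 11] -> pop 35, enqueue [none], visited so far: [37, 23, 42, 6, 35]
  queue [40, 4, 11] -> pop 40, enqueue [39], visited so far: [37, 23, 42, 6, 35, 40]
  queue [4, 11, 39] -> pop 4, enqueue [none], visited so far: [37, 23, 42, 6, 35, 40, 4]
  queue [11, 39] -> pop 11, enqueue [none], visited so far: [37, 23, 42, 6, 35, 40, 4, 11]
  queue [39] -> pop 39, enqueue [none], visited so far: [37, 23, 42, 6, 35, 40, 4, 11, 39]
Result: [37, 23, 42, 6, 35, 40, 4, 11, 39]


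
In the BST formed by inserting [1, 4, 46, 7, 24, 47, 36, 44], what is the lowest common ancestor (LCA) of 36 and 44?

Tree insertion order: [1, 4, 46, 7, 24, 47, 36, 44]
Tree (level-order array): [1, None, 4, None, 46, 7, 47, None, 24, None, None, None, 36, None, 44]
In a BST, the LCA of p=36, q=44 is the first node v on the
root-to-leaf path with p <= v <= q (go left if both < v, right if both > v).
Walk from root:
  at 1: both 36 and 44 > 1, go right
  at 4: both 36 and 44 > 4, go right
  at 46: both 36 and 44 < 46, go left
  at 7: both 36 and 44 > 7, go right
  at 24: both 36 and 44 > 24, go right
  at 36: 36 <= 36 <= 44, this is the LCA
LCA = 36


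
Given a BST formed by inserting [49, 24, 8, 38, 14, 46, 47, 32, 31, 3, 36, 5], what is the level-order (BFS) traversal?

Tree insertion order: [49, 24, 8, 38, 14, 46, 47, 32, 31, 3, 36, 5]
Tree (level-order array): [49, 24, None, 8, 38, 3, 14, 32, 46, None, 5, None, None, 31, 36, None, 47]
BFS from the root, enqueuing left then right child of each popped node:
  queue [49] -> pop 49, enqueue [24], visited so far: [49]
  queue [24] -> pop 24, enqueue [8, 38], visited so far: [49, 24]
  queue [8, 38] -> pop 8, enqueue [3, 14], visited so far: [49, 24, 8]
  queue [38, 3, 14] -> pop 38, enqueue [32, 46], visited so far: [49, 24, 8, 38]
  queue [3, 14, 32, 46] -> pop 3, enqueue [5], visited so far: [49, 24, 8, 38, 3]
  queue [14, 32, 46, 5] -> pop 14, enqueue [none], visited so far: [49, 24, 8, 38, 3, 14]
  queue [32, 46, 5] -> pop 32, enqueue [31, 36], visited so far: [49, 24, 8, 38, 3, 14, 32]
  queue [46, 5, 31, 36] -> pop 46, enqueue [47], visited so far: [49, 24, 8, 38, 3, 14, 32, 46]
  queue [5, 31, 36, 47] -> pop 5, enqueue [none], visited so far: [49, 24, 8, 38, 3, 14, 32, 46, 5]
  queue [31, 36, 47] -> pop 31, enqueue [none], visited so far: [49, 24, 8, 38, 3, 14, 32, 46, 5, 31]
  queue [36, 47] -> pop 36, enqueue [none], visited so far: [49, 24, 8, 38, 3, 14, 32, 46, 5, 31, 36]
  queue [47] -> pop 47, enqueue [none], visited so far: [49, 24, 8, 38, 3, 14, 32, 46, 5, 31, 36, 47]
Result: [49, 24, 8, 38, 3, 14, 32, 46, 5, 31, 36, 47]


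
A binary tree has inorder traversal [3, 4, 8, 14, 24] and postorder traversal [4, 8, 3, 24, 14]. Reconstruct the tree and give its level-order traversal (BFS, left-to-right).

Inorder:   [3, 4, 8, 14, 24]
Postorder: [4, 8, 3, 24, 14]
Algorithm: postorder visits root last, so walk postorder right-to-left;
each value is the root of the current inorder slice — split it at that
value, recurse on the right subtree first, then the left.
Recursive splits:
  root=14; inorder splits into left=[3, 4, 8], right=[24]
  root=24; inorder splits into left=[], right=[]
  root=3; inorder splits into left=[], right=[4, 8]
  root=8; inorder splits into left=[4], right=[]
  root=4; inorder splits into left=[], right=[]
Reconstructed level-order: [14, 3, 24, 8, 4]


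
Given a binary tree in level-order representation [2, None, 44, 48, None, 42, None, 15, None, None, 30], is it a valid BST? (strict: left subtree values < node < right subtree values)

Level-order array: [2, None, 44, 48, None, 42, None, 15, None, None, 30]
Validate using subtree bounds (lo, hi): at each node, require lo < value < hi,
then recurse left with hi=value and right with lo=value.
Preorder trace (stopping at first violation):
  at node 2 with bounds (-inf, +inf): OK
  at node 44 with bounds (2, +inf): OK
  at node 48 with bounds (2, 44): VIOLATION
Node 48 violates its bound: not (2 < 48 < 44).
Result: Not a valid BST


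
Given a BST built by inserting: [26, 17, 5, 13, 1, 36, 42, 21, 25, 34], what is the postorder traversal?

Tree insertion order: [26, 17, 5, 13, 1, 36, 42, 21, 25, 34]
Tree (level-order array): [26, 17, 36, 5, 21, 34, 42, 1, 13, None, 25]
Postorder traversal: [1, 13, 5, 25, 21, 17, 34, 42, 36, 26]


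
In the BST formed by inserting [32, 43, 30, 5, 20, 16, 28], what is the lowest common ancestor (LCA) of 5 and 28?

Tree insertion order: [32, 43, 30, 5, 20, 16, 28]
Tree (level-order array): [32, 30, 43, 5, None, None, None, None, 20, 16, 28]
In a BST, the LCA of p=5, q=28 is the first node v on the
root-to-leaf path with p <= v <= q (go left if both < v, right if both > v).
Walk from root:
  at 32: both 5 and 28 < 32, go left
  at 30: both 5 and 28 < 30, go left
  at 5: 5 <= 5 <= 28, this is the LCA
LCA = 5


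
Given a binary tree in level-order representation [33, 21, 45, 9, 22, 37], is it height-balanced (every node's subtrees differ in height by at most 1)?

Tree (level-order array): [33, 21, 45, 9, 22, 37]
Definition: a tree is height-balanced if, at every node, |h(left) - h(right)| <= 1 (empty subtree has height -1).
Bottom-up per-node check:
  node 9: h_left=-1, h_right=-1, diff=0 [OK], height=0
  node 22: h_left=-1, h_right=-1, diff=0 [OK], height=0
  node 21: h_left=0, h_right=0, diff=0 [OK], height=1
  node 37: h_left=-1, h_right=-1, diff=0 [OK], height=0
  node 45: h_left=0, h_right=-1, diff=1 [OK], height=1
  node 33: h_left=1, h_right=1, diff=0 [OK], height=2
All nodes satisfy the balance condition.
Result: Balanced


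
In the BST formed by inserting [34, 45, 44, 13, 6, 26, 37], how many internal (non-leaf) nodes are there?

Tree built from: [34, 45, 44, 13, 6, 26, 37]
Tree (level-order array): [34, 13, 45, 6, 26, 44, None, None, None, None, None, 37]
Rule: An internal node has at least one child.
Per-node child counts:
  node 34: 2 child(ren)
  node 13: 2 child(ren)
  node 6: 0 child(ren)
  node 26: 0 child(ren)
  node 45: 1 child(ren)
  node 44: 1 child(ren)
  node 37: 0 child(ren)
Matching nodes: [34, 13, 45, 44]
Count of internal (non-leaf) nodes: 4


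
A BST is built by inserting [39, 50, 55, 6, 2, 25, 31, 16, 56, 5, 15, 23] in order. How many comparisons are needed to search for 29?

Search path for 29: 39 -> 6 -> 25 -> 31
Found: False
Comparisons: 4


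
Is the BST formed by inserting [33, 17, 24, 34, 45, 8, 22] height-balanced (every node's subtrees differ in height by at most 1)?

Tree (level-order array): [33, 17, 34, 8, 24, None, 45, None, None, 22]
Definition: a tree is height-balanced if, at every node, |h(left) - h(right)| <= 1 (empty subtree has height -1).
Bottom-up per-node check:
  node 8: h_left=-1, h_right=-1, diff=0 [OK], height=0
  node 22: h_left=-1, h_right=-1, diff=0 [OK], height=0
  node 24: h_left=0, h_right=-1, diff=1 [OK], height=1
  node 17: h_left=0, h_right=1, diff=1 [OK], height=2
  node 45: h_left=-1, h_right=-1, diff=0 [OK], height=0
  node 34: h_left=-1, h_right=0, diff=1 [OK], height=1
  node 33: h_left=2, h_right=1, diff=1 [OK], height=3
All nodes satisfy the balance condition.
Result: Balanced


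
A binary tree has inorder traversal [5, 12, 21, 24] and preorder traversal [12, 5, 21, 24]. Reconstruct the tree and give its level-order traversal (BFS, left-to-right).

Inorder:  [5, 12, 21, 24]
Preorder: [12, 5, 21, 24]
Algorithm: preorder visits root first, so consume preorder in order;
for each root, split the current inorder slice at that value into
left-subtree inorder and right-subtree inorder, then recurse.
Recursive splits:
  root=12; inorder splits into left=[5], right=[21, 24]
  root=5; inorder splits into left=[], right=[]
  root=21; inorder splits into left=[], right=[24]
  root=24; inorder splits into left=[], right=[]
Reconstructed level-order: [12, 5, 21, 24]


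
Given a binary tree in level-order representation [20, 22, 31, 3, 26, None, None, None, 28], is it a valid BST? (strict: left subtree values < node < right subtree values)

Level-order array: [20, 22, 31, 3, 26, None, None, None, 28]
Validate using subtree bounds (lo, hi): at each node, require lo < value < hi,
then recurse left with hi=value and right with lo=value.
Preorder trace (stopping at first violation):
  at node 20 with bounds (-inf, +inf): OK
  at node 22 with bounds (-inf, 20): VIOLATION
Node 22 violates its bound: not (-inf < 22 < 20).
Result: Not a valid BST


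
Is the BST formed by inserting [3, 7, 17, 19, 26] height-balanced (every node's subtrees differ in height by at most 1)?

Tree (level-order array): [3, None, 7, None, 17, None, 19, None, 26]
Definition: a tree is height-balanced if, at every node, |h(left) - h(right)| <= 1 (empty subtree has height -1).
Bottom-up per-node check:
  node 26: h_left=-1, h_right=-1, diff=0 [OK], height=0
  node 19: h_left=-1, h_right=0, diff=1 [OK], height=1
  node 17: h_left=-1, h_right=1, diff=2 [FAIL (|-1-1|=2 > 1)], height=2
  node 7: h_left=-1, h_right=2, diff=3 [FAIL (|-1-2|=3 > 1)], height=3
  node 3: h_left=-1, h_right=3, diff=4 [FAIL (|-1-3|=4 > 1)], height=4
Node 17 violates the condition: |-1 - 1| = 2 > 1.
Result: Not balanced


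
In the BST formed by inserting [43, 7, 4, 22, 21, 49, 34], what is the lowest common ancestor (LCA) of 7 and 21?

Tree insertion order: [43, 7, 4, 22, 21, 49, 34]
Tree (level-order array): [43, 7, 49, 4, 22, None, None, None, None, 21, 34]
In a BST, the LCA of p=7, q=21 is the first node v on the
root-to-leaf path with p <= v <= q (go left if both < v, right if both > v).
Walk from root:
  at 43: both 7 and 21 < 43, go left
  at 7: 7 <= 7 <= 21, this is the LCA
LCA = 7


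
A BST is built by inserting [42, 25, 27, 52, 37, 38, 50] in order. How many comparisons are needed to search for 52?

Search path for 52: 42 -> 52
Found: True
Comparisons: 2


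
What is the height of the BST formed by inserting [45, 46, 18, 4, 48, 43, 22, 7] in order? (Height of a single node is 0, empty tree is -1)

Insertion order: [45, 46, 18, 4, 48, 43, 22, 7]
Tree (level-order array): [45, 18, 46, 4, 43, None, 48, None, 7, 22]
Compute height bottom-up (empty subtree = -1):
  height(7) = 1 + max(-1, -1) = 0
  height(4) = 1 + max(-1, 0) = 1
  height(22) = 1 + max(-1, -1) = 0
  height(43) = 1 + max(0, -1) = 1
  height(18) = 1 + max(1, 1) = 2
  height(48) = 1 + max(-1, -1) = 0
  height(46) = 1 + max(-1, 0) = 1
  height(45) = 1 + max(2, 1) = 3
Height = 3


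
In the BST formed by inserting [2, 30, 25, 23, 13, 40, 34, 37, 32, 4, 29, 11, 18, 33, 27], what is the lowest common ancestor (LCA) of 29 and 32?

Tree insertion order: [2, 30, 25, 23, 13, 40, 34, 37, 32, 4, 29, 11, 18, 33, 27]
Tree (level-order array): [2, None, 30, 25, 40, 23, 29, 34, None, 13, None, 27, None, 32, 37, 4, 18, None, None, None, 33, None, None, None, 11]
In a BST, the LCA of p=29, q=32 is the first node v on the
root-to-leaf path with p <= v <= q (go left if both < v, right if both > v).
Walk from root:
  at 2: both 29 and 32 > 2, go right
  at 30: 29 <= 30 <= 32, this is the LCA
LCA = 30


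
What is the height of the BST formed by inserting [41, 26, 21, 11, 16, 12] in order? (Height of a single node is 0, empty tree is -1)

Insertion order: [41, 26, 21, 11, 16, 12]
Tree (level-order array): [41, 26, None, 21, None, 11, None, None, 16, 12]
Compute height bottom-up (empty subtree = -1):
  height(12) = 1 + max(-1, -1) = 0
  height(16) = 1 + max(0, -1) = 1
  height(11) = 1 + max(-1, 1) = 2
  height(21) = 1 + max(2, -1) = 3
  height(26) = 1 + max(3, -1) = 4
  height(41) = 1 + max(4, -1) = 5
Height = 5


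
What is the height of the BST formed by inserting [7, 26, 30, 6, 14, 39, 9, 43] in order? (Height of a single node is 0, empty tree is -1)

Insertion order: [7, 26, 30, 6, 14, 39, 9, 43]
Tree (level-order array): [7, 6, 26, None, None, 14, 30, 9, None, None, 39, None, None, None, 43]
Compute height bottom-up (empty subtree = -1):
  height(6) = 1 + max(-1, -1) = 0
  height(9) = 1 + max(-1, -1) = 0
  height(14) = 1 + max(0, -1) = 1
  height(43) = 1 + max(-1, -1) = 0
  height(39) = 1 + max(-1, 0) = 1
  height(30) = 1 + max(-1, 1) = 2
  height(26) = 1 + max(1, 2) = 3
  height(7) = 1 + max(0, 3) = 4
Height = 4


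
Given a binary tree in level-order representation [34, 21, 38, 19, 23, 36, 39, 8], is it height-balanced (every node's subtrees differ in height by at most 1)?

Tree (level-order array): [34, 21, 38, 19, 23, 36, 39, 8]
Definition: a tree is height-balanced if, at every node, |h(left) - h(right)| <= 1 (empty subtree has height -1).
Bottom-up per-node check:
  node 8: h_left=-1, h_right=-1, diff=0 [OK], height=0
  node 19: h_left=0, h_right=-1, diff=1 [OK], height=1
  node 23: h_left=-1, h_right=-1, diff=0 [OK], height=0
  node 21: h_left=1, h_right=0, diff=1 [OK], height=2
  node 36: h_left=-1, h_right=-1, diff=0 [OK], height=0
  node 39: h_left=-1, h_right=-1, diff=0 [OK], height=0
  node 38: h_left=0, h_right=0, diff=0 [OK], height=1
  node 34: h_left=2, h_right=1, diff=1 [OK], height=3
All nodes satisfy the balance condition.
Result: Balanced


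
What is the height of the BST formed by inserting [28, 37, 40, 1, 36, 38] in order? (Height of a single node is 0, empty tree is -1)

Insertion order: [28, 37, 40, 1, 36, 38]
Tree (level-order array): [28, 1, 37, None, None, 36, 40, None, None, 38]
Compute height bottom-up (empty subtree = -1):
  height(1) = 1 + max(-1, -1) = 0
  height(36) = 1 + max(-1, -1) = 0
  height(38) = 1 + max(-1, -1) = 0
  height(40) = 1 + max(0, -1) = 1
  height(37) = 1 + max(0, 1) = 2
  height(28) = 1 + max(0, 2) = 3
Height = 3


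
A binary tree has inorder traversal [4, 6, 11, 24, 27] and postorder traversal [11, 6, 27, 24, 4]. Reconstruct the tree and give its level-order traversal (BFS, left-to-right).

Inorder:   [4, 6, 11, 24, 27]
Postorder: [11, 6, 27, 24, 4]
Algorithm: postorder visits root last, so walk postorder right-to-left;
each value is the root of the current inorder slice — split it at that
value, recurse on the right subtree first, then the left.
Recursive splits:
  root=4; inorder splits into left=[], right=[6, 11, 24, 27]
  root=24; inorder splits into left=[6, 11], right=[27]
  root=27; inorder splits into left=[], right=[]
  root=6; inorder splits into left=[], right=[11]
  root=11; inorder splits into left=[], right=[]
Reconstructed level-order: [4, 24, 6, 27, 11]


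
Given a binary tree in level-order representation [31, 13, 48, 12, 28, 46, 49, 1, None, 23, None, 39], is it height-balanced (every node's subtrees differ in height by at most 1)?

Tree (level-order array): [31, 13, 48, 12, 28, 46, 49, 1, None, 23, None, 39]
Definition: a tree is height-balanced if, at every node, |h(left) - h(right)| <= 1 (empty subtree has height -1).
Bottom-up per-node check:
  node 1: h_left=-1, h_right=-1, diff=0 [OK], height=0
  node 12: h_left=0, h_right=-1, diff=1 [OK], height=1
  node 23: h_left=-1, h_right=-1, diff=0 [OK], height=0
  node 28: h_left=0, h_right=-1, diff=1 [OK], height=1
  node 13: h_left=1, h_right=1, diff=0 [OK], height=2
  node 39: h_left=-1, h_right=-1, diff=0 [OK], height=0
  node 46: h_left=0, h_right=-1, diff=1 [OK], height=1
  node 49: h_left=-1, h_right=-1, diff=0 [OK], height=0
  node 48: h_left=1, h_right=0, diff=1 [OK], height=2
  node 31: h_left=2, h_right=2, diff=0 [OK], height=3
All nodes satisfy the balance condition.
Result: Balanced


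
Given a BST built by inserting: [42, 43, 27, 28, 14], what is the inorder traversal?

Tree insertion order: [42, 43, 27, 28, 14]
Tree (level-order array): [42, 27, 43, 14, 28]
Inorder traversal: [14, 27, 28, 42, 43]


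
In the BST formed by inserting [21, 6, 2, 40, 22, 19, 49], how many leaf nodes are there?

Tree built from: [21, 6, 2, 40, 22, 19, 49]
Tree (level-order array): [21, 6, 40, 2, 19, 22, 49]
Rule: A leaf has 0 children.
Per-node child counts:
  node 21: 2 child(ren)
  node 6: 2 child(ren)
  node 2: 0 child(ren)
  node 19: 0 child(ren)
  node 40: 2 child(ren)
  node 22: 0 child(ren)
  node 49: 0 child(ren)
Matching nodes: [2, 19, 22, 49]
Count of leaf nodes: 4


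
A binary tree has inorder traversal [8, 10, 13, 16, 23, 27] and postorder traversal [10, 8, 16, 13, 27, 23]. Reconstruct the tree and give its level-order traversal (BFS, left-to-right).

Inorder:   [8, 10, 13, 16, 23, 27]
Postorder: [10, 8, 16, 13, 27, 23]
Algorithm: postorder visits root last, so walk postorder right-to-left;
each value is the root of the current inorder slice — split it at that
value, recurse on the right subtree first, then the left.
Recursive splits:
  root=23; inorder splits into left=[8, 10, 13, 16], right=[27]
  root=27; inorder splits into left=[], right=[]
  root=13; inorder splits into left=[8, 10], right=[16]
  root=16; inorder splits into left=[], right=[]
  root=8; inorder splits into left=[], right=[10]
  root=10; inorder splits into left=[], right=[]
Reconstructed level-order: [23, 13, 27, 8, 16, 10]


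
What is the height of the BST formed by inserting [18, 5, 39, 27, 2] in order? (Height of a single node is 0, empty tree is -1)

Insertion order: [18, 5, 39, 27, 2]
Tree (level-order array): [18, 5, 39, 2, None, 27]
Compute height bottom-up (empty subtree = -1):
  height(2) = 1 + max(-1, -1) = 0
  height(5) = 1 + max(0, -1) = 1
  height(27) = 1 + max(-1, -1) = 0
  height(39) = 1 + max(0, -1) = 1
  height(18) = 1 + max(1, 1) = 2
Height = 2


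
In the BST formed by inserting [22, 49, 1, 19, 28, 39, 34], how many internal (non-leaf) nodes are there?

Tree built from: [22, 49, 1, 19, 28, 39, 34]
Tree (level-order array): [22, 1, 49, None, 19, 28, None, None, None, None, 39, 34]
Rule: An internal node has at least one child.
Per-node child counts:
  node 22: 2 child(ren)
  node 1: 1 child(ren)
  node 19: 0 child(ren)
  node 49: 1 child(ren)
  node 28: 1 child(ren)
  node 39: 1 child(ren)
  node 34: 0 child(ren)
Matching nodes: [22, 1, 49, 28, 39]
Count of internal (non-leaf) nodes: 5


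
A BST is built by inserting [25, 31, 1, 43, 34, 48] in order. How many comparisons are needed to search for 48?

Search path for 48: 25 -> 31 -> 43 -> 48
Found: True
Comparisons: 4


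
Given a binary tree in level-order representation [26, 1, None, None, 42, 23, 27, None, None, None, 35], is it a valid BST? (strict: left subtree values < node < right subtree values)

Level-order array: [26, 1, None, None, 42, 23, 27, None, None, None, 35]
Validate using subtree bounds (lo, hi): at each node, require lo < value < hi,
then recurse left with hi=value and right with lo=value.
Preorder trace (stopping at first violation):
  at node 26 with bounds (-inf, +inf): OK
  at node 1 with bounds (-inf, 26): OK
  at node 42 with bounds (1, 26): VIOLATION
Node 42 violates its bound: not (1 < 42 < 26).
Result: Not a valid BST


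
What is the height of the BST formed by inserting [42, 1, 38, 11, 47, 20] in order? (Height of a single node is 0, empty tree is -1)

Insertion order: [42, 1, 38, 11, 47, 20]
Tree (level-order array): [42, 1, 47, None, 38, None, None, 11, None, None, 20]
Compute height bottom-up (empty subtree = -1):
  height(20) = 1 + max(-1, -1) = 0
  height(11) = 1 + max(-1, 0) = 1
  height(38) = 1 + max(1, -1) = 2
  height(1) = 1 + max(-1, 2) = 3
  height(47) = 1 + max(-1, -1) = 0
  height(42) = 1 + max(3, 0) = 4
Height = 4


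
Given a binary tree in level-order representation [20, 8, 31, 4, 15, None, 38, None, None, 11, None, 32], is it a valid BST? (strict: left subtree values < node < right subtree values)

Level-order array: [20, 8, 31, 4, 15, None, 38, None, None, 11, None, 32]
Validate using subtree bounds (lo, hi): at each node, require lo < value < hi,
then recurse left with hi=value and right with lo=value.
Preorder trace (stopping at first violation):
  at node 20 with bounds (-inf, +inf): OK
  at node 8 with bounds (-inf, 20): OK
  at node 4 with bounds (-inf, 8): OK
  at node 15 with bounds (8, 20): OK
  at node 11 with bounds (8, 15): OK
  at node 31 with bounds (20, +inf): OK
  at node 38 with bounds (31, +inf): OK
  at node 32 with bounds (31, 38): OK
No violation found at any node.
Result: Valid BST


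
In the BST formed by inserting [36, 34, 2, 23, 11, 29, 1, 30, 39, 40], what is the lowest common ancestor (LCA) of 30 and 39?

Tree insertion order: [36, 34, 2, 23, 11, 29, 1, 30, 39, 40]
Tree (level-order array): [36, 34, 39, 2, None, None, 40, 1, 23, None, None, None, None, 11, 29, None, None, None, 30]
In a BST, the LCA of p=30, q=39 is the first node v on the
root-to-leaf path with p <= v <= q (go left if both < v, right if both > v).
Walk from root:
  at 36: 30 <= 36 <= 39, this is the LCA
LCA = 36


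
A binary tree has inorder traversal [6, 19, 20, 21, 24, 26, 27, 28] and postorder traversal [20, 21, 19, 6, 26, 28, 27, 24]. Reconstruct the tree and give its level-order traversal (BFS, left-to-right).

Inorder:   [6, 19, 20, 21, 24, 26, 27, 28]
Postorder: [20, 21, 19, 6, 26, 28, 27, 24]
Algorithm: postorder visits root last, so walk postorder right-to-left;
each value is the root of the current inorder slice — split it at that
value, recurse on the right subtree first, then the left.
Recursive splits:
  root=24; inorder splits into left=[6, 19, 20, 21], right=[26, 27, 28]
  root=27; inorder splits into left=[26], right=[28]
  root=28; inorder splits into left=[], right=[]
  root=26; inorder splits into left=[], right=[]
  root=6; inorder splits into left=[], right=[19, 20, 21]
  root=19; inorder splits into left=[], right=[20, 21]
  root=21; inorder splits into left=[20], right=[]
  root=20; inorder splits into left=[], right=[]
Reconstructed level-order: [24, 6, 27, 19, 26, 28, 21, 20]


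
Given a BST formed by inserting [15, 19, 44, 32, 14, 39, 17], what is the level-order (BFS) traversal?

Tree insertion order: [15, 19, 44, 32, 14, 39, 17]
Tree (level-order array): [15, 14, 19, None, None, 17, 44, None, None, 32, None, None, 39]
BFS from the root, enqueuing left then right child of each popped node:
  queue [15] -> pop 15, enqueue [14, 19], visited so far: [15]
  queue [14, 19] -> pop 14, enqueue [none], visited so far: [15, 14]
  queue [19] -> pop 19, enqueue [17, 44], visited so far: [15, 14, 19]
  queue [17, 44] -> pop 17, enqueue [none], visited so far: [15, 14, 19, 17]
  queue [44] -> pop 44, enqueue [32], visited so far: [15, 14, 19, 17, 44]
  queue [32] -> pop 32, enqueue [39], visited so far: [15, 14, 19, 17, 44, 32]
  queue [39] -> pop 39, enqueue [none], visited so far: [15, 14, 19, 17, 44, 32, 39]
Result: [15, 14, 19, 17, 44, 32, 39]


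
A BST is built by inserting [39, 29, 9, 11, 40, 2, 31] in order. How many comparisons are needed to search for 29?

Search path for 29: 39 -> 29
Found: True
Comparisons: 2


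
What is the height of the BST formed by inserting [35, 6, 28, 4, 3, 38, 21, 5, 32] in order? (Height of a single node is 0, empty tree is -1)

Insertion order: [35, 6, 28, 4, 3, 38, 21, 5, 32]
Tree (level-order array): [35, 6, 38, 4, 28, None, None, 3, 5, 21, 32]
Compute height bottom-up (empty subtree = -1):
  height(3) = 1 + max(-1, -1) = 0
  height(5) = 1 + max(-1, -1) = 0
  height(4) = 1 + max(0, 0) = 1
  height(21) = 1 + max(-1, -1) = 0
  height(32) = 1 + max(-1, -1) = 0
  height(28) = 1 + max(0, 0) = 1
  height(6) = 1 + max(1, 1) = 2
  height(38) = 1 + max(-1, -1) = 0
  height(35) = 1 + max(2, 0) = 3
Height = 3


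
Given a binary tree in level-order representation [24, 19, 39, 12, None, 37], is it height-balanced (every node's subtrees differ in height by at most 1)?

Tree (level-order array): [24, 19, 39, 12, None, 37]
Definition: a tree is height-balanced if, at every node, |h(left) - h(right)| <= 1 (empty subtree has height -1).
Bottom-up per-node check:
  node 12: h_left=-1, h_right=-1, diff=0 [OK], height=0
  node 19: h_left=0, h_right=-1, diff=1 [OK], height=1
  node 37: h_left=-1, h_right=-1, diff=0 [OK], height=0
  node 39: h_left=0, h_right=-1, diff=1 [OK], height=1
  node 24: h_left=1, h_right=1, diff=0 [OK], height=2
All nodes satisfy the balance condition.
Result: Balanced


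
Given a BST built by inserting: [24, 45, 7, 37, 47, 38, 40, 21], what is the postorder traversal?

Tree insertion order: [24, 45, 7, 37, 47, 38, 40, 21]
Tree (level-order array): [24, 7, 45, None, 21, 37, 47, None, None, None, 38, None, None, None, 40]
Postorder traversal: [21, 7, 40, 38, 37, 47, 45, 24]


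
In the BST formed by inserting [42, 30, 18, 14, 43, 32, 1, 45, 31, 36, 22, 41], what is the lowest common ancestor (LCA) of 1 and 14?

Tree insertion order: [42, 30, 18, 14, 43, 32, 1, 45, 31, 36, 22, 41]
Tree (level-order array): [42, 30, 43, 18, 32, None, 45, 14, 22, 31, 36, None, None, 1, None, None, None, None, None, None, 41]
In a BST, the LCA of p=1, q=14 is the first node v on the
root-to-leaf path with p <= v <= q (go left if both < v, right if both > v).
Walk from root:
  at 42: both 1 and 14 < 42, go left
  at 30: both 1 and 14 < 30, go left
  at 18: both 1 and 14 < 18, go left
  at 14: 1 <= 14 <= 14, this is the LCA
LCA = 14


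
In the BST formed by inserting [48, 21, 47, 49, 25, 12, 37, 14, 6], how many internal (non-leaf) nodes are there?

Tree built from: [48, 21, 47, 49, 25, 12, 37, 14, 6]
Tree (level-order array): [48, 21, 49, 12, 47, None, None, 6, 14, 25, None, None, None, None, None, None, 37]
Rule: An internal node has at least one child.
Per-node child counts:
  node 48: 2 child(ren)
  node 21: 2 child(ren)
  node 12: 2 child(ren)
  node 6: 0 child(ren)
  node 14: 0 child(ren)
  node 47: 1 child(ren)
  node 25: 1 child(ren)
  node 37: 0 child(ren)
  node 49: 0 child(ren)
Matching nodes: [48, 21, 12, 47, 25]
Count of internal (non-leaf) nodes: 5


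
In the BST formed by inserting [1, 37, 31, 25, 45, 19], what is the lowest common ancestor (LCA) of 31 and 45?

Tree insertion order: [1, 37, 31, 25, 45, 19]
Tree (level-order array): [1, None, 37, 31, 45, 25, None, None, None, 19]
In a BST, the LCA of p=31, q=45 is the first node v on the
root-to-leaf path with p <= v <= q (go left if both < v, right if both > v).
Walk from root:
  at 1: both 31 and 45 > 1, go right
  at 37: 31 <= 37 <= 45, this is the LCA
LCA = 37


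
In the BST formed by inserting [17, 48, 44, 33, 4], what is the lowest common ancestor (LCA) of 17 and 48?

Tree insertion order: [17, 48, 44, 33, 4]
Tree (level-order array): [17, 4, 48, None, None, 44, None, 33]
In a BST, the LCA of p=17, q=48 is the first node v on the
root-to-leaf path with p <= v <= q (go left if both < v, right if both > v).
Walk from root:
  at 17: 17 <= 17 <= 48, this is the LCA
LCA = 17


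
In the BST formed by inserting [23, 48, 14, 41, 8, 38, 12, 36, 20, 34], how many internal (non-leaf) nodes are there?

Tree built from: [23, 48, 14, 41, 8, 38, 12, 36, 20, 34]
Tree (level-order array): [23, 14, 48, 8, 20, 41, None, None, 12, None, None, 38, None, None, None, 36, None, 34]
Rule: An internal node has at least one child.
Per-node child counts:
  node 23: 2 child(ren)
  node 14: 2 child(ren)
  node 8: 1 child(ren)
  node 12: 0 child(ren)
  node 20: 0 child(ren)
  node 48: 1 child(ren)
  node 41: 1 child(ren)
  node 38: 1 child(ren)
  node 36: 1 child(ren)
  node 34: 0 child(ren)
Matching nodes: [23, 14, 8, 48, 41, 38, 36]
Count of internal (non-leaf) nodes: 7


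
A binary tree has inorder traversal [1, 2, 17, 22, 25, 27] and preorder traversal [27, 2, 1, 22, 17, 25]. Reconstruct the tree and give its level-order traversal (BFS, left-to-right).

Inorder:  [1, 2, 17, 22, 25, 27]
Preorder: [27, 2, 1, 22, 17, 25]
Algorithm: preorder visits root first, so consume preorder in order;
for each root, split the current inorder slice at that value into
left-subtree inorder and right-subtree inorder, then recurse.
Recursive splits:
  root=27; inorder splits into left=[1, 2, 17, 22, 25], right=[]
  root=2; inorder splits into left=[1], right=[17, 22, 25]
  root=1; inorder splits into left=[], right=[]
  root=22; inorder splits into left=[17], right=[25]
  root=17; inorder splits into left=[], right=[]
  root=25; inorder splits into left=[], right=[]
Reconstructed level-order: [27, 2, 1, 22, 17, 25]


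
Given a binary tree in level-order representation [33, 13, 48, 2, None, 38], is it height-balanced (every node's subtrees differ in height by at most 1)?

Tree (level-order array): [33, 13, 48, 2, None, 38]
Definition: a tree is height-balanced if, at every node, |h(left) - h(right)| <= 1 (empty subtree has height -1).
Bottom-up per-node check:
  node 2: h_left=-1, h_right=-1, diff=0 [OK], height=0
  node 13: h_left=0, h_right=-1, diff=1 [OK], height=1
  node 38: h_left=-1, h_right=-1, diff=0 [OK], height=0
  node 48: h_left=0, h_right=-1, diff=1 [OK], height=1
  node 33: h_left=1, h_right=1, diff=0 [OK], height=2
All nodes satisfy the balance condition.
Result: Balanced


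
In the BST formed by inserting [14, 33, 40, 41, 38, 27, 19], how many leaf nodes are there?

Tree built from: [14, 33, 40, 41, 38, 27, 19]
Tree (level-order array): [14, None, 33, 27, 40, 19, None, 38, 41]
Rule: A leaf has 0 children.
Per-node child counts:
  node 14: 1 child(ren)
  node 33: 2 child(ren)
  node 27: 1 child(ren)
  node 19: 0 child(ren)
  node 40: 2 child(ren)
  node 38: 0 child(ren)
  node 41: 0 child(ren)
Matching nodes: [19, 38, 41]
Count of leaf nodes: 3


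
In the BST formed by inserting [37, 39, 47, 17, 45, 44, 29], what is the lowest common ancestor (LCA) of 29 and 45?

Tree insertion order: [37, 39, 47, 17, 45, 44, 29]
Tree (level-order array): [37, 17, 39, None, 29, None, 47, None, None, 45, None, 44]
In a BST, the LCA of p=29, q=45 is the first node v on the
root-to-leaf path with p <= v <= q (go left if both < v, right if both > v).
Walk from root:
  at 37: 29 <= 37 <= 45, this is the LCA
LCA = 37


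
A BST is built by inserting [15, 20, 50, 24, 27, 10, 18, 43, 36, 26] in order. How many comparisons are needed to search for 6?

Search path for 6: 15 -> 10
Found: False
Comparisons: 2


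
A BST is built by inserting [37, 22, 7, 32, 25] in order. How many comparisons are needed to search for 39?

Search path for 39: 37
Found: False
Comparisons: 1


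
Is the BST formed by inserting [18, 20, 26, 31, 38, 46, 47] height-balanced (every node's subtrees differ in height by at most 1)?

Tree (level-order array): [18, None, 20, None, 26, None, 31, None, 38, None, 46, None, 47]
Definition: a tree is height-balanced if, at every node, |h(left) - h(right)| <= 1 (empty subtree has height -1).
Bottom-up per-node check:
  node 47: h_left=-1, h_right=-1, diff=0 [OK], height=0
  node 46: h_left=-1, h_right=0, diff=1 [OK], height=1
  node 38: h_left=-1, h_right=1, diff=2 [FAIL (|-1-1|=2 > 1)], height=2
  node 31: h_left=-1, h_right=2, diff=3 [FAIL (|-1-2|=3 > 1)], height=3
  node 26: h_left=-1, h_right=3, diff=4 [FAIL (|-1-3|=4 > 1)], height=4
  node 20: h_left=-1, h_right=4, diff=5 [FAIL (|-1-4|=5 > 1)], height=5
  node 18: h_left=-1, h_right=5, diff=6 [FAIL (|-1-5|=6 > 1)], height=6
Node 38 violates the condition: |-1 - 1| = 2 > 1.
Result: Not balanced
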